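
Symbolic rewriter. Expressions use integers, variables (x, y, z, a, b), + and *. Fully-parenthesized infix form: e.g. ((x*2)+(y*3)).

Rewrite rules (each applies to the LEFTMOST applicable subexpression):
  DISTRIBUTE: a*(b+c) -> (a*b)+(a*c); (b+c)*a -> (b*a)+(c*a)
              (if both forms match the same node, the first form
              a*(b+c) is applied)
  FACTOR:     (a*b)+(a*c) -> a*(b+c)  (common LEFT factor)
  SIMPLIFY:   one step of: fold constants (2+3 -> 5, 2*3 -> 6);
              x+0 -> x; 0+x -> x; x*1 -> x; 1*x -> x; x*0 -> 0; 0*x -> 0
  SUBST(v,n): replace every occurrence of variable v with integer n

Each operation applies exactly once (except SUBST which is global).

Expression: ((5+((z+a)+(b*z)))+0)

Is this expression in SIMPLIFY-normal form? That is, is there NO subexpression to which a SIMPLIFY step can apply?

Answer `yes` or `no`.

Expression: ((5+((z+a)+(b*z)))+0)
Scanning for simplifiable subexpressions (pre-order)...
  at root: ((5+((z+a)+(b*z)))+0) (SIMPLIFIABLE)
  at L: (5+((z+a)+(b*z))) (not simplifiable)
  at LR: ((z+a)+(b*z)) (not simplifiable)
  at LRL: (z+a) (not simplifiable)
  at LRR: (b*z) (not simplifiable)
Found simplifiable subexpr at path root: ((5+((z+a)+(b*z)))+0)
One SIMPLIFY step would give: (5+((z+a)+(b*z)))
-> NOT in normal form.

Answer: no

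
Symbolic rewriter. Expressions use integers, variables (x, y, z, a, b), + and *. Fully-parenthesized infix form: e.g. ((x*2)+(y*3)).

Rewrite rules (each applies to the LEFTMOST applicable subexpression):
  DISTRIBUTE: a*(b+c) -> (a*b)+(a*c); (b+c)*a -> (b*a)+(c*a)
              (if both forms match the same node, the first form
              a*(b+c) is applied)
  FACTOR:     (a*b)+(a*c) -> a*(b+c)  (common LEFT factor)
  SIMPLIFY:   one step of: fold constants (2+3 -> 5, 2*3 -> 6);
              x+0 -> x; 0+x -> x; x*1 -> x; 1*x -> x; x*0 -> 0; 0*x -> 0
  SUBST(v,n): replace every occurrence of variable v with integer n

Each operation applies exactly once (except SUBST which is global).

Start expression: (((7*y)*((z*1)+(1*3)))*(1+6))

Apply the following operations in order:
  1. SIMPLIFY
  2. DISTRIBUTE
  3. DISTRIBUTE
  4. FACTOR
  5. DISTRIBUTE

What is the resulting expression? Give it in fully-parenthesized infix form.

Start: (((7*y)*((z*1)+(1*3)))*(1+6))
Apply SIMPLIFY at LRL (target: (z*1)): (((7*y)*((z*1)+(1*3)))*(1+6)) -> (((7*y)*(z+(1*3)))*(1+6))
Apply DISTRIBUTE at root (target: (((7*y)*(z+(1*3)))*(1+6))): (((7*y)*(z+(1*3)))*(1+6)) -> ((((7*y)*(z+(1*3)))*1)+(((7*y)*(z+(1*3)))*6))
Apply DISTRIBUTE at LL (target: ((7*y)*(z+(1*3)))): ((((7*y)*(z+(1*3)))*1)+(((7*y)*(z+(1*3)))*6)) -> (((((7*y)*z)+((7*y)*(1*3)))*1)+(((7*y)*(z+(1*3)))*6))
Apply FACTOR at LL (target: (((7*y)*z)+((7*y)*(1*3)))): (((((7*y)*z)+((7*y)*(1*3)))*1)+(((7*y)*(z+(1*3)))*6)) -> ((((7*y)*(z+(1*3)))*1)+(((7*y)*(z+(1*3)))*6))
Apply DISTRIBUTE at LL (target: ((7*y)*(z+(1*3)))): ((((7*y)*(z+(1*3)))*1)+(((7*y)*(z+(1*3)))*6)) -> (((((7*y)*z)+((7*y)*(1*3)))*1)+(((7*y)*(z+(1*3)))*6))

Answer: (((((7*y)*z)+((7*y)*(1*3)))*1)+(((7*y)*(z+(1*3)))*6))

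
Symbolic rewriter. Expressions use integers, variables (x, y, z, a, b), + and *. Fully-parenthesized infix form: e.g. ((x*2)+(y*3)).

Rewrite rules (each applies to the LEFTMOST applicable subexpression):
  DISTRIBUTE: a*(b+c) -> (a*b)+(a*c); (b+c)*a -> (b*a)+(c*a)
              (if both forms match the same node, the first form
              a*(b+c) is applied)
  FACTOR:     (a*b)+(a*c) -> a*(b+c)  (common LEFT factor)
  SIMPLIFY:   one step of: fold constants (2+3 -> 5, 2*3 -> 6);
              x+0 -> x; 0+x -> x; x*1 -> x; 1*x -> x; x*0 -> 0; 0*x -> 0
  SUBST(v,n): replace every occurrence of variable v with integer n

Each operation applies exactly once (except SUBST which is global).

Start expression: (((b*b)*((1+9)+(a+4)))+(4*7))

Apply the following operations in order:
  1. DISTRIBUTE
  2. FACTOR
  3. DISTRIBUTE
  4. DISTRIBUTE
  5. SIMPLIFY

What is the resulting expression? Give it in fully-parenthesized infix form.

Answer: ((((b*b)+((b*b)*9))+((b*b)*(a+4)))+(4*7))

Derivation:
Start: (((b*b)*((1+9)+(a+4)))+(4*7))
Apply DISTRIBUTE at L (target: ((b*b)*((1+9)+(a+4)))): (((b*b)*((1+9)+(a+4)))+(4*7)) -> ((((b*b)*(1+9))+((b*b)*(a+4)))+(4*7))
Apply FACTOR at L (target: (((b*b)*(1+9))+((b*b)*(a+4)))): ((((b*b)*(1+9))+((b*b)*(a+4)))+(4*7)) -> (((b*b)*((1+9)+(a+4)))+(4*7))
Apply DISTRIBUTE at L (target: ((b*b)*((1+9)+(a+4)))): (((b*b)*((1+9)+(a+4)))+(4*7)) -> ((((b*b)*(1+9))+((b*b)*(a+4)))+(4*7))
Apply DISTRIBUTE at LL (target: ((b*b)*(1+9))): ((((b*b)*(1+9))+((b*b)*(a+4)))+(4*7)) -> (((((b*b)*1)+((b*b)*9))+((b*b)*(a+4)))+(4*7))
Apply SIMPLIFY at LLL (target: ((b*b)*1)): (((((b*b)*1)+((b*b)*9))+((b*b)*(a+4)))+(4*7)) -> ((((b*b)+((b*b)*9))+((b*b)*(a+4)))+(4*7))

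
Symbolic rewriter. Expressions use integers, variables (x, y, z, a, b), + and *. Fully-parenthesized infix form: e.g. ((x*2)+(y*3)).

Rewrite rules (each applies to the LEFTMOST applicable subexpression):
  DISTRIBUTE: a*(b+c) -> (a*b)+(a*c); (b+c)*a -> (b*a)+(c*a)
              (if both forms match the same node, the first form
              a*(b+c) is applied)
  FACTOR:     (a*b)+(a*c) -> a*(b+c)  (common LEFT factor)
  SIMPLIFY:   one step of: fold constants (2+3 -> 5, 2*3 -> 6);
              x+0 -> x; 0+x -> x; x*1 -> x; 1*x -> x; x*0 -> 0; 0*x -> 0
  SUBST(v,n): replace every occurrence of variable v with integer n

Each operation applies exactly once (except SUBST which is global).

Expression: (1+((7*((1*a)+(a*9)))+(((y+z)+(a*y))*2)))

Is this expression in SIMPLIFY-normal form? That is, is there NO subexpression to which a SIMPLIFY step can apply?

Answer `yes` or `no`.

Expression: (1+((7*((1*a)+(a*9)))+(((y+z)+(a*y))*2)))
Scanning for simplifiable subexpressions (pre-order)...
  at root: (1+((7*((1*a)+(a*9)))+(((y+z)+(a*y))*2))) (not simplifiable)
  at R: ((7*((1*a)+(a*9)))+(((y+z)+(a*y))*2)) (not simplifiable)
  at RL: (7*((1*a)+(a*9))) (not simplifiable)
  at RLR: ((1*a)+(a*9)) (not simplifiable)
  at RLRL: (1*a) (SIMPLIFIABLE)
  at RLRR: (a*9) (not simplifiable)
  at RR: (((y+z)+(a*y))*2) (not simplifiable)
  at RRL: ((y+z)+(a*y)) (not simplifiable)
  at RRLL: (y+z) (not simplifiable)
  at RRLR: (a*y) (not simplifiable)
Found simplifiable subexpr at path RLRL: (1*a)
One SIMPLIFY step would give: (1+((7*(a+(a*9)))+(((y+z)+(a*y))*2)))
-> NOT in normal form.

Answer: no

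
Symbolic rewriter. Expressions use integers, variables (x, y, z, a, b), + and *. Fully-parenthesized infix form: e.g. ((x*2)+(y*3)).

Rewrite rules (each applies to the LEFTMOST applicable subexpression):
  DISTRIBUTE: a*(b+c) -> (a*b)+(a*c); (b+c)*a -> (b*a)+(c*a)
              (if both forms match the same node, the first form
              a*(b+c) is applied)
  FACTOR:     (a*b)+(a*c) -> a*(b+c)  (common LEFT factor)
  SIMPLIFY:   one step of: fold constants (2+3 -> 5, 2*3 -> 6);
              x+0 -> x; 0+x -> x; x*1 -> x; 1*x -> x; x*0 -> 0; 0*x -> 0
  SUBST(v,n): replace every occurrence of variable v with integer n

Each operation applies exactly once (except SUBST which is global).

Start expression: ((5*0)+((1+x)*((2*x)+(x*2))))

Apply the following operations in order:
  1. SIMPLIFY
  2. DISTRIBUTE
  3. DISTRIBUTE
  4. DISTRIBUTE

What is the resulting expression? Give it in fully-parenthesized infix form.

Answer: (0+(((1*(2*x))+(x*(2*x)))+((1*(x*2))+(x*(x*2)))))

Derivation:
Start: ((5*0)+((1+x)*((2*x)+(x*2))))
Apply SIMPLIFY at L (target: (5*0)): ((5*0)+((1+x)*((2*x)+(x*2)))) -> (0+((1+x)*((2*x)+(x*2))))
Apply DISTRIBUTE at R (target: ((1+x)*((2*x)+(x*2)))): (0+((1+x)*((2*x)+(x*2)))) -> (0+(((1+x)*(2*x))+((1+x)*(x*2))))
Apply DISTRIBUTE at RL (target: ((1+x)*(2*x))): (0+(((1+x)*(2*x))+((1+x)*(x*2)))) -> (0+(((1*(2*x))+(x*(2*x)))+((1+x)*(x*2))))
Apply DISTRIBUTE at RR (target: ((1+x)*(x*2))): (0+(((1*(2*x))+(x*(2*x)))+((1+x)*(x*2)))) -> (0+(((1*(2*x))+(x*(2*x)))+((1*(x*2))+(x*(x*2)))))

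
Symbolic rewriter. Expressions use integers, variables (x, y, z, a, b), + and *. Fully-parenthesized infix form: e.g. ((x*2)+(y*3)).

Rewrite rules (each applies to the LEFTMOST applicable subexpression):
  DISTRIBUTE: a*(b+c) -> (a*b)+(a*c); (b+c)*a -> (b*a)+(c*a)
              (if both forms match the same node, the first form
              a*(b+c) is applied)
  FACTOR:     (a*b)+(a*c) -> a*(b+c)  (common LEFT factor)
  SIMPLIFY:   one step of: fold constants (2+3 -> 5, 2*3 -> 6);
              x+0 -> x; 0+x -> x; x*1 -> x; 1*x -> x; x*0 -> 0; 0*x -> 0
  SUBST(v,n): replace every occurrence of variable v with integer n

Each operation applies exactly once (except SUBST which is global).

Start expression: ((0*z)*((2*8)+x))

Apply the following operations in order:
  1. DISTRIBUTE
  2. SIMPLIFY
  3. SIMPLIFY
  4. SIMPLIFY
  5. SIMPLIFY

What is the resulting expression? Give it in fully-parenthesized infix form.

Answer: (0*x)

Derivation:
Start: ((0*z)*((2*8)+x))
Apply DISTRIBUTE at root (target: ((0*z)*((2*8)+x))): ((0*z)*((2*8)+x)) -> (((0*z)*(2*8))+((0*z)*x))
Apply SIMPLIFY at LL (target: (0*z)): (((0*z)*(2*8))+((0*z)*x)) -> ((0*(2*8))+((0*z)*x))
Apply SIMPLIFY at L (target: (0*(2*8))): ((0*(2*8))+((0*z)*x)) -> (0+((0*z)*x))
Apply SIMPLIFY at root (target: (0+((0*z)*x))): (0+((0*z)*x)) -> ((0*z)*x)
Apply SIMPLIFY at L (target: (0*z)): ((0*z)*x) -> (0*x)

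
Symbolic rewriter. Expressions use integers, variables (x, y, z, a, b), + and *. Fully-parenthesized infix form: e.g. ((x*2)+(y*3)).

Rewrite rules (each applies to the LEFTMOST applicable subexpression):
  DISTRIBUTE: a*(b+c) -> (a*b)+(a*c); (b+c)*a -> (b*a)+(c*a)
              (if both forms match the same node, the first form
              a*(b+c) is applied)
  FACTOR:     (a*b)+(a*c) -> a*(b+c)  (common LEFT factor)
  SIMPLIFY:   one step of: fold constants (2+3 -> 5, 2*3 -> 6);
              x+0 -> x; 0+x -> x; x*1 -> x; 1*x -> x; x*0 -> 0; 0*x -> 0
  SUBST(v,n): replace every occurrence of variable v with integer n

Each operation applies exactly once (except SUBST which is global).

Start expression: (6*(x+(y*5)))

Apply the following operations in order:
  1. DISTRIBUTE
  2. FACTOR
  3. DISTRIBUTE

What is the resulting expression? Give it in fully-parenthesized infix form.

Start: (6*(x+(y*5)))
Apply DISTRIBUTE at root (target: (6*(x+(y*5)))): (6*(x+(y*5))) -> ((6*x)+(6*(y*5)))
Apply FACTOR at root (target: ((6*x)+(6*(y*5)))): ((6*x)+(6*(y*5))) -> (6*(x+(y*5)))
Apply DISTRIBUTE at root (target: (6*(x+(y*5)))): (6*(x+(y*5))) -> ((6*x)+(6*(y*5)))

Answer: ((6*x)+(6*(y*5)))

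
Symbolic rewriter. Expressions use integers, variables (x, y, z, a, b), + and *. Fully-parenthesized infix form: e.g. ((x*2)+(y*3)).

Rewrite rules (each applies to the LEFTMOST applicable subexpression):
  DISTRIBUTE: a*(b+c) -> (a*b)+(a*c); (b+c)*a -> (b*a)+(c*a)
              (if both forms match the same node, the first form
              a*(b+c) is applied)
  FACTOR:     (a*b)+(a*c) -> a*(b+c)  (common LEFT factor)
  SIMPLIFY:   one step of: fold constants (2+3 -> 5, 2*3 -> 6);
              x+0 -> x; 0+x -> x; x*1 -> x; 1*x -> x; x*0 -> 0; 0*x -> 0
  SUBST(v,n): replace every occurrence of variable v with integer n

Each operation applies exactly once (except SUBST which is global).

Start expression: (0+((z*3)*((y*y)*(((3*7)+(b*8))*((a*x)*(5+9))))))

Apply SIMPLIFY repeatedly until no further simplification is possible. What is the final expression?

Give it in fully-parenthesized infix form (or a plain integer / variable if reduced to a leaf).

Answer: ((z*3)*((y*y)*((21+(b*8))*((a*x)*14))))

Derivation:
Start: (0+((z*3)*((y*y)*(((3*7)+(b*8))*((a*x)*(5+9))))))
Step 1: at root: (0+((z*3)*((y*y)*(((3*7)+(b*8))*((a*x)*(5+9)))))) -> ((z*3)*((y*y)*(((3*7)+(b*8))*((a*x)*(5+9))))); overall: (0+((z*3)*((y*y)*(((3*7)+(b*8))*((a*x)*(5+9)))))) -> ((z*3)*((y*y)*(((3*7)+(b*8))*((a*x)*(5+9)))))
Step 2: at RRLL: (3*7) -> 21; overall: ((z*3)*((y*y)*(((3*7)+(b*8))*((a*x)*(5+9))))) -> ((z*3)*((y*y)*((21+(b*8))*((a*x)*(5+9)))))
Step 3: at RRRR: (5+9) -> 14; overall: ((z*3)*((y*y)*((21+(b*8))*((a*x)*(5+9))))) -> ((z*3)*((y*y)*((21+(b*8))*((a*x)*14))))
Fixed point: ((z*3)*((y*y)*((21+(b*8))*((a*x)*14))))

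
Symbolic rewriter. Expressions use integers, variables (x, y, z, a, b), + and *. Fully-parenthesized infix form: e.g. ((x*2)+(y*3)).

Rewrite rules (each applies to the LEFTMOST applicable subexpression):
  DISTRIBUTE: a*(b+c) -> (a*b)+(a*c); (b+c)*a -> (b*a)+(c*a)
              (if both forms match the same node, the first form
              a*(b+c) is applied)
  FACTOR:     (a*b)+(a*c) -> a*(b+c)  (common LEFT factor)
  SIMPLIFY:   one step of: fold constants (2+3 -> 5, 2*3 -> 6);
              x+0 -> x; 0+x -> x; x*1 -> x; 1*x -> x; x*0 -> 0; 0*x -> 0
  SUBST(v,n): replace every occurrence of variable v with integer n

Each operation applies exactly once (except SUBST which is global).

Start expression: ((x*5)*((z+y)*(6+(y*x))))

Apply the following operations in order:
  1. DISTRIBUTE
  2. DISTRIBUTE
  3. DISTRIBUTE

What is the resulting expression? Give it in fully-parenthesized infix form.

Start: ((x*5)*((z+y)*(6+(y*x))))
Apply DISTRIBUTE at R (target: ((z+y)*(6+(y*x)))): ((x*5)*((z+y)*(6+(y*x)))) -> ((x*5)*(((z+y)*6)+((z+y)*(y*x))))
Apply DISTRIBUTE at root (target: ((x*5)*(((z+y)*6)+((z+y)*(y*x))))): ((x*5)*(((z+y)*6)+((z+y)*(y*x)))) -> (((x*5)*((z+y)*6))+((x*5)*((z+y)*(y*x))))
Apply DISTRIBUTE at LR (target: ((z+y)*6)): (((x*5)*((z+y)*6))+((x*5)*((z+y)*(y*x)))) -> (((x*5)*((z*6)+(y*6)))+((x*5)*((z+y)*(y*x))))

Answer: (((x*5)*((z*6)+(y*6)))+((x*5)*((z+y)*(y*x))))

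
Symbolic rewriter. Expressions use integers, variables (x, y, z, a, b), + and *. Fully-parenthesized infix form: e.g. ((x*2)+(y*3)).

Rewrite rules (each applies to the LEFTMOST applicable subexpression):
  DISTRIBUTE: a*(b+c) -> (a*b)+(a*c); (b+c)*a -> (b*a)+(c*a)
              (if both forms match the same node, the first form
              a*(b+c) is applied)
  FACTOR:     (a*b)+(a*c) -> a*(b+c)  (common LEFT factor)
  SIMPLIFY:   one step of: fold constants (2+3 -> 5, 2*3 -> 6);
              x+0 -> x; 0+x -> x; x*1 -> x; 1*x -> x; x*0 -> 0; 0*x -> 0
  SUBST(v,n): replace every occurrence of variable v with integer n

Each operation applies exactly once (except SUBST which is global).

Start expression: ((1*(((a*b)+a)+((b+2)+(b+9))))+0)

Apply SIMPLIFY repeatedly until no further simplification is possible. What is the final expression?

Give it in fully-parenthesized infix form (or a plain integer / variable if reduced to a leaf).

Start: ((1*(((a*b)+a)+((b+2)+(b+9))))+0)
Step 1: at root: ((1*(((a*b)+a)+((b+2)+(b+9))))+0) -> (1*(((a*b)+a)+((b+2)+(b+9)))); overall: ((1*(((a*b)+a)+((b+2)+(b+9))))+0) -> (1*(((a*b)+a)+((b+2)+(b+9))))
Step 2: at root: (1*(((a*b)+a)+((b+2)+(b+9)))) -> (((a*b)+a)+((b+2)+(b+9))); overall: (1*(((a*b)+a)+((b+2)+(b+9)))) -> (((a*b)+a)+((b+2)+(b+9)))
Fixed point: (((a*b)+a)+((b+2)+(b+9)))

Answer: (((a*b)+a)+((b+2)+(b+9)))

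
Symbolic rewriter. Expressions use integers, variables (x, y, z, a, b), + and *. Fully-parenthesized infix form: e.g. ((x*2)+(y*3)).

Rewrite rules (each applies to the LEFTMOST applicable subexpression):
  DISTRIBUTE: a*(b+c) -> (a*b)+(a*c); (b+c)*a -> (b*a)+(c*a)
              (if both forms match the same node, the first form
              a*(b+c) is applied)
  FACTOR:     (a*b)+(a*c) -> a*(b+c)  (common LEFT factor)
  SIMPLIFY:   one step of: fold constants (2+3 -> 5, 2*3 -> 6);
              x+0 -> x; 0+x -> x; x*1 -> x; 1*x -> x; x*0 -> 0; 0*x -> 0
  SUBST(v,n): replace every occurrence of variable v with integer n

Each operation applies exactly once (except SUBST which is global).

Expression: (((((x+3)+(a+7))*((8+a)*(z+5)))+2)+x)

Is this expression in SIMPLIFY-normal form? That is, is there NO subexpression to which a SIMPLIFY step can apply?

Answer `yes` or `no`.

Answer: yes

Derivation:
Expression: (((((x+3)+(a+7))*((8+a)*(z+5)))+2)+x)
Scanning for simplifiable subexpressions (pre-order)...
  at root: (((((x+3)+(a+7))*((8+a)*(z+5)))+2)+x) (not simplifiable)
  at L: ((((x+3)+(a+7))*((8+a)*(z+5)))+2) (not simplifiable)
  at LL: (((x+3)+(a+7))*((8+a)*(z+5))) (not simplifiable)
  at LLL: ((x+3)+(a+7)) (not simplifiable)
  at LLLL: (x+3) (not simplifiable)
  at LLLR: (a+7) (not simplifiable)
  at LLR: ((8+a)*(z+5)) (not simplifiable)
  at LLRL: (8+a) (not simplifiable)
  at LLRR: (z+5) (not simplifiable)
Result: no simplifiable subexpression found -> normal form.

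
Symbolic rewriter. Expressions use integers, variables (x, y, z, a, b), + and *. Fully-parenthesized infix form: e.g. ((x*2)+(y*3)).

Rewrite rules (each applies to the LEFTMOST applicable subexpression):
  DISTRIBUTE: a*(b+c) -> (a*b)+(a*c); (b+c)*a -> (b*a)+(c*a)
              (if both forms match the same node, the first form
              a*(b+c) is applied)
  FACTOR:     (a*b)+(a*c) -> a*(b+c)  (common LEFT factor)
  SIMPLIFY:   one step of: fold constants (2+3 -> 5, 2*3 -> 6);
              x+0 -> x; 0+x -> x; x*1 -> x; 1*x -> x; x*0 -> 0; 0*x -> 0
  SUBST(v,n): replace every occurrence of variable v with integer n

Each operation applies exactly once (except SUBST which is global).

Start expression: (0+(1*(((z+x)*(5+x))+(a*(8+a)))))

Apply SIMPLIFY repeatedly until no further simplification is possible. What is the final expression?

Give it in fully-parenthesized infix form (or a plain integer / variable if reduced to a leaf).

Start: (0+(1*(((z+x)*(5+x))+(a*(8+a)))))
Step 1: at root: (0+(1*(((z+x)*(5+x))+(a*(8+a))))) -> (1*(((z+x)*(5+x))+(a*(8+a)))); overall: (0+(1*(((z+x)*(5+x))+(a*(8+a))))) -> (1*(((z+x)*(5+x))+(a*(8+a))))
Step 2: at root: (1*(((z+x)*(5+x))+(a*(8+a)))) -> (((z+x)*(5+x))+(a*(8+a))); overall: (1*(((z+x)*(5+x))+(a*(8+a)))) -> (((z+x)*(5+x))+(a*(8+a)))
Fixed point: (((z+x)*(5+x))+(a*(8+a)))

Answer: (((z+x)*(5+x))+(a*(8+a)))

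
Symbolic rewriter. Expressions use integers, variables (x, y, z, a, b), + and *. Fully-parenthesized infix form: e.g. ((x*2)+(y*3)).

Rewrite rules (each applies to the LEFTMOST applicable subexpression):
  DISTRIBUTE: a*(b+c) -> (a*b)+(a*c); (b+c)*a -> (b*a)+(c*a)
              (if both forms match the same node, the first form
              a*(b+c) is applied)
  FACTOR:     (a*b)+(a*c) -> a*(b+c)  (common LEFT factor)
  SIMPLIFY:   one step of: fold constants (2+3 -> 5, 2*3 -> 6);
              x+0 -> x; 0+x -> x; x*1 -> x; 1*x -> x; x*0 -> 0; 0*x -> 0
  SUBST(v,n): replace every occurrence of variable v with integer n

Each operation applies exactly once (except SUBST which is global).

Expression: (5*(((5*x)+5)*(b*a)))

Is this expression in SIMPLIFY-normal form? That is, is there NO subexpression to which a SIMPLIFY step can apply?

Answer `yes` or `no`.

Expression: (5*(((5*x)+5)*(b*a)))
Scanning for simplifiable subexpressions (pre-order)...
  at root: (5*(((5*x)+5)*(b*a))) (not simplifiable)
  at R: (((5*x)+5)*(b*a)) (not simplifiable)
  at RL: ((5*x)+5) (not simplifiable)
  at RLL: (5*x) (not simplifiable)
  at RR: (b*a) (not simplifiable)
Result: no simplifiable subexpression found -> normal form.

Answer: yes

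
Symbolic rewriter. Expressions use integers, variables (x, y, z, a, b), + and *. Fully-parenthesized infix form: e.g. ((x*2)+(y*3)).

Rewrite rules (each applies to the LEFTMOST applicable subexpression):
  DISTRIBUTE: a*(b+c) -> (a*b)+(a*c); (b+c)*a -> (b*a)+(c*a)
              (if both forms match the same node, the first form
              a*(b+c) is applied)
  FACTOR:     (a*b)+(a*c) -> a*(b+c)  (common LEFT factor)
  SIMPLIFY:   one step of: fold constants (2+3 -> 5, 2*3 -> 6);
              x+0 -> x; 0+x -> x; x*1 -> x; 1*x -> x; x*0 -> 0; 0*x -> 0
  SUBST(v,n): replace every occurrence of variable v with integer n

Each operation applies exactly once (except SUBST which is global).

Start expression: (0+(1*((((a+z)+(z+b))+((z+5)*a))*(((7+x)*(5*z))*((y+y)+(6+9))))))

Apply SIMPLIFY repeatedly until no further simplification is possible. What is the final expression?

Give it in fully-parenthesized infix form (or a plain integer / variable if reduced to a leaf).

Answer: ((((a+z)+(z+b))+((z+5)*a))*(((7+x)*(5*z))*((y+y)+15)))

Derivation:
Start: (0+(1*((((a+z)+(z+b))+((z+5)*a))*(((7+x)*(5*z))*((y+y)+(6+9))))))
Step 1: at root: (0+(1*((((a+z)+(z+b))+((z+5)*a))*(((7+x)*(5*z))*((y+y)+(6+9)))))) -> (1*((((a+z)+(z+b))+((z+5)*a))*(((7+x)*(5*z))*((y+y)+(6+9))))); overall: (0+(1*((((a+z)+(z+b))+((z+5)*a))*(((7+x)*(5*z))*((y+y)+(6+9)))))) -> (1*((((a+z)+(z+b))+((z+5)*a))*(((7+x)*(5*z))*((y+y)+(6+9)))))
Step 2: at root: (1*((((a+z)+(z+b))+((z+5)*a))*(((7+x)*(5*z))*((y+y)+(6+9))))) -> ((((a+z)+(z+b))+((z+5)*a))*(((7+x)*(5*z))*((y+y)+(6+9)))); overall: (1*((((a+z)+(z+b))+((z+5)*a))*(((7+x)*(5*z))*((y+y)+(6+9))))) -> ((((a+z)+(z+b))+((z+5)*a))*(((7+x)*(5*z))*((y+y)+(6+9))))
Step 3: at RRR: (6+9) -> 15; overall: ((((a+z)+(z+b))+((z+5)*a))*(((7+x)*(5*z))*((y+y)+(6+9)))) -> ((((a+z)+(z+b))+((z+5)*a))*(((7+x)*(5*z))*((y+y)+15)))
Fixed point: ((((a+z)+(z+b))+((z+5)*a))*(((7+x)*(5*z))*((y+y)+15)))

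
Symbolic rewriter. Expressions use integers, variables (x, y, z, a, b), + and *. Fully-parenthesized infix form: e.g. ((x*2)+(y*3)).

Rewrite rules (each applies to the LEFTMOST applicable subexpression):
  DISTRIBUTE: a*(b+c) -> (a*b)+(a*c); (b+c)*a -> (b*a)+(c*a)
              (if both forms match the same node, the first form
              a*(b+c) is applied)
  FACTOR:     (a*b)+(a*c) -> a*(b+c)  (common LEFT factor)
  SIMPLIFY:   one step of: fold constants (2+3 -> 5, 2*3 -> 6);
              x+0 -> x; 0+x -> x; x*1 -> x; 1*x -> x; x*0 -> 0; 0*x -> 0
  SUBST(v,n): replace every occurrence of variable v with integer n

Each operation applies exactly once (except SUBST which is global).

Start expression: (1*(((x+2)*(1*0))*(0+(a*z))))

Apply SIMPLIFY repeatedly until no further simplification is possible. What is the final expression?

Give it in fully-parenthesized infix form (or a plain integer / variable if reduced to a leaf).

Answer: 0

Derivation:
Start: (1*(((x+2)*(1*0))*(0+(a*z))))
Step 1: at root: (1*(((x+2)*(1*0))*(0+(a*z)))) -> (((x+2)*(1*0))*(0+(a*z))); overall: (1*(((x+2)*(1*0))*(0+(a*z)))) -> (((x+2)*(1*0))*(0+(a*z)))
Step 2: at LR: (1*0) -> 0; overall: (((x+2)*(1*0))*(0+(a*z))) -> (((x+2)*0)*(0+(a*z)))
Step 3: at L: ((x+2)*0) -> 0; overall: (((x+2)*0)*(0+(a*z))) -> (0*(0+(a*z)))
Step 4: at root: (0*(0+(a*z))) -> 0; overall: (0*(0+(a*z))) -> 0
Fixed point: 0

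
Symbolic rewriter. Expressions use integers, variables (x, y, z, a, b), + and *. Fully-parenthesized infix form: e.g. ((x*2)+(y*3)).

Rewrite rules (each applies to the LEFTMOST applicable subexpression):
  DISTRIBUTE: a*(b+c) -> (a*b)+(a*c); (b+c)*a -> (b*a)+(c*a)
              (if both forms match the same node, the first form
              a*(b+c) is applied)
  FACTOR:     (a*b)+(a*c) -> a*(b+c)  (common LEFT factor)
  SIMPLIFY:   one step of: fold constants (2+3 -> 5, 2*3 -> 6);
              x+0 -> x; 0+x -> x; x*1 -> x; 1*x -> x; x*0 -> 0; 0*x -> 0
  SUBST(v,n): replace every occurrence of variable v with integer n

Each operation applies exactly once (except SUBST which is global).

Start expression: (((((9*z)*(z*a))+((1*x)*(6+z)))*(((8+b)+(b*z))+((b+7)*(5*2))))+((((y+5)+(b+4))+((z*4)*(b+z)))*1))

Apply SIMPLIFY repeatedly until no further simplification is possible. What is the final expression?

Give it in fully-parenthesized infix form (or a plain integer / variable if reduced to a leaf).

Answer: (((((9*z)*(z*a))+(x*(6+z)))*(((8+b)+(b*z))+((b+7)*10)))+(((y+5)+(b+4))+((z*4)*(b+z))))

Derivation:
Start: (((((9*z)*(z*a))+((1*x)*(6+z)))*(((8+b)+(b*z))+((b+7)*(5*2))))+((((y+5)+(b+4))+((z*4)*(b+z)))*1))
Step 1: at LLRL: (1*x) -> x; overall: (((((9*z)*(z*a))+((1*x)*(6+z)))*(((8+b)+(b*z))+((b+7)*(5*2))))+((((y+5)+(b+4))+((z*4)*(b+z)))*1)) -> (((((9*z)*(z*a))+(x*(6+z)))*(((8+b)+(b*z))+((b+7)*(5*2))))+((((y+5)+(b+4))+((z*4)*(b+z)))*1))
Step 2: at LRRR: (5*2) -> 10; overall: (((((9*z)*(z*a))+(x*(6+z)))*(((8+b)+(b*z))+((b+7)*(5*2))))+((((y+5)+(b+4))+((z*4)*(b+z)))*1)) -> (((((9*z)*(z*a))+(x*(6+z)))*(((8+b)+(b*z))+((b+7)*10)))+((((y+5)+(b+4))+((z*4)*(b+z)))*1))
Step 3: at R: ((((y+5)+(b+4))+((z*4)*(b+z)))*1) -> (((y+5)+(b+4))+((z*4)*(b+z))); overall: (((((9*z)*(z*a))+(x*(6+z)))*(((8+b)+(b*z))+((b+7)*10)))+((((y+5)+(b+4))+((z*4)*(b+z)))*1)) -> (((((9*z)*(z*a))+(x*(6+z)))*(((8+b)+(b*z))+((b+7)*10)))+(((y+5)+(b+4))+((z*4)*(b+z))))
Fixed point: (((((9*z)*(z*a))+(x*(6+z)))*(((8+b)+(b*z))+((b+7)*10)))+(((y+5)+(b+4))+((z*4)*(b+z))))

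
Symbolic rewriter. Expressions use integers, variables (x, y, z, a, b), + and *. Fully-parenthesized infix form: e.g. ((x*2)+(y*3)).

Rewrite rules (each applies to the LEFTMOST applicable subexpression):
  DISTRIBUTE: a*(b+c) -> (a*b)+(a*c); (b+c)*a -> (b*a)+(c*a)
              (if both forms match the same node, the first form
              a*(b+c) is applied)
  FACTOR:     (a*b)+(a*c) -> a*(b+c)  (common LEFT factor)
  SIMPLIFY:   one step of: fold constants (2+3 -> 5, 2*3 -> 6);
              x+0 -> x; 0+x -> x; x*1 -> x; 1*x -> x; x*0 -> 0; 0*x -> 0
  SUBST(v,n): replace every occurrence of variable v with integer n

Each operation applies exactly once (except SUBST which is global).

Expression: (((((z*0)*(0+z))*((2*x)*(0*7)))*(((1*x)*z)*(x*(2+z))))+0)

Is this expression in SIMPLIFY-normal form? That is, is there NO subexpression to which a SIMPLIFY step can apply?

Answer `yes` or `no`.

Answer: no

Derivation:
Expression: (((((z*0)*(0+z))*((2*x)*(0*7)))*(((1*x)*z)*(x*(2+z))))+0)
Scanning for simplifiable subexpressions (pre-order)...
  at root: (((((z*0)*(0+z))*((2*x)*(0*7)))*(((1*x)*z)*(x*(2+z))))+0) (SIMPLIFIABLE)
  at L: ((((z*0)*(0+z))*((2*x)*(0*7)))*(((1*x)*z)*(x*(2+z)))) (not simplifiable)
  at LL: (((z*0)*(0+z))*((2*x)*(0*7))) (not simplifiable)
  at LLL: ((z*0)*(0+z)) (not simplifiable)
  at LLLL: (z*0) (SIMPLIFIABLE)
  at LLLR: (0+z) (SIMPLIFIABLE)
  at LLR: ((2*x)*(0*7)) (not simplifiable)
  at LLRL: (2*x) (not simplifiable)
  at LLRR: (0*7) (SIMPLIFIABLE)
  at LR: (((1*x)*z)*(x*(2+z))) (not simplifiable)
  at LRL: ((1*x)*z) (not simplifiable)
  at LRLL: (1*x) (SIMPLIFIABLE)
  at LRR: (x*(2+z)) (not simplifiable)
  at LRRR: (2+z) (not simplifiable)
Found simplifiable subexpr at path root: (((((z*0)*(0+z))*((2*x)*(0*7)))*(((1*x)*z)*(x*(2+z))))+0)
One SIMPLIFY step would give: ((((z*0)*(0+z))*((2*x)*(0*7)))*(((1*x)*z)*(x*(2+z))))
-> NOT in normal form.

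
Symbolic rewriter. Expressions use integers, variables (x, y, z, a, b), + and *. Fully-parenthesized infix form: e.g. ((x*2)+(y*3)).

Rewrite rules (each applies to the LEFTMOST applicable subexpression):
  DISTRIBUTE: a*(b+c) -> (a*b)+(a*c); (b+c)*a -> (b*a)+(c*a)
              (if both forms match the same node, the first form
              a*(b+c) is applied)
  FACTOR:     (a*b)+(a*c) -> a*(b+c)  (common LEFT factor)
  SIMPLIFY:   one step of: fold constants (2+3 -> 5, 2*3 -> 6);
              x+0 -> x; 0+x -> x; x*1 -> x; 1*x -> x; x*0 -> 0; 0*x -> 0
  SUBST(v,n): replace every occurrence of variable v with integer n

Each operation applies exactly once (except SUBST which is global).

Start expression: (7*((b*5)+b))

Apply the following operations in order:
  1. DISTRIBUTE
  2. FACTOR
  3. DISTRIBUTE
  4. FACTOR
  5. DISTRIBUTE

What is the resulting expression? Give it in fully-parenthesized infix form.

Start: (7*((b*5)+b))
Apply DISTRIBUTE at root (target: (7*((b*5)+b))): (7*((b*5)+b)) -> ((7*(b*5))+(7*b))
Apply FACTOR at root (target: ((7*(b*5))+(7*b))): ((7*(b*5))+(7*b)) -> (7*((b*5)+b))
Apply DISTRIBUTE at root (target: (7*((b*5)+b))): (7*((b*5)+b)) -> ((7*(b*5))+(7*b))
Apply FACTOR at root (target: ((7*(b*5))+(7*b))): ((7*(b*5))+(7*b)) -> (7*((b*5)+b))
Apply DISTRIBUTE at root (target: (7*((b*5)+b))): (7*((b*5)+b)) -> ((7*(b*5))+(7*b))

Answer: ((7*(b*5))+(7*b))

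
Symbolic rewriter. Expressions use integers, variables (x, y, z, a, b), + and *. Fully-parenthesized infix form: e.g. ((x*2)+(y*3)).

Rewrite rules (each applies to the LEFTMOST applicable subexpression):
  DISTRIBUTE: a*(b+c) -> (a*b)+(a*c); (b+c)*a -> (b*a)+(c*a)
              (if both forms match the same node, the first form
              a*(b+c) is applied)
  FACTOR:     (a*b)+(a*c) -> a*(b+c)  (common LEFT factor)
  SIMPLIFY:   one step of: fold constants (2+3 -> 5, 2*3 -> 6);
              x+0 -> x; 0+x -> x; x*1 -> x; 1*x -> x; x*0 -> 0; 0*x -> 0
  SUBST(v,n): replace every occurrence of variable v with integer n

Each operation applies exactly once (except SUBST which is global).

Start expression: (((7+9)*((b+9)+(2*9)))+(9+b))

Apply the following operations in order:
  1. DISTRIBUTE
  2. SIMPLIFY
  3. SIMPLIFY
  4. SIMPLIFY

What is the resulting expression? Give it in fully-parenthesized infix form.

Answer: (((16*(b+9))+(16*18))+(9+b))

Derivation:
Start: (((7+9)*((b+9)+(2*9)))+(9+b))
Apply DISTRIBUTE at L (target: ((7+9)*((b+9)+(2*9)))): (((7+9)*((b+9)+(2*9)))+(9+b)) -> ((((7+9)*(b+9))+((7+9)*(2*9)))+(9+b))
Apply SIMPLIFY at LLL (target: (7+9)): ((((7+9)*(b+9))+((7+9)*(2*9)))+(9+b)) -> (((16*(b+9))+((7+9)*(2*9)))+(9+b))
Apply SIMPLIFY at LRL (target: (7+9)): (((16*(b+9))+((7+9)*(2*9)))+(9+b)) -> (((16*(b+9))+(16*(2*9)))+(9+b))
Apply SIMPLIFY at LRR (target: (2*9)): (((16*(b+9))+(16*(2*9)))+(9+b)) -> (((16*(b+9))+(16*18))+(9+b))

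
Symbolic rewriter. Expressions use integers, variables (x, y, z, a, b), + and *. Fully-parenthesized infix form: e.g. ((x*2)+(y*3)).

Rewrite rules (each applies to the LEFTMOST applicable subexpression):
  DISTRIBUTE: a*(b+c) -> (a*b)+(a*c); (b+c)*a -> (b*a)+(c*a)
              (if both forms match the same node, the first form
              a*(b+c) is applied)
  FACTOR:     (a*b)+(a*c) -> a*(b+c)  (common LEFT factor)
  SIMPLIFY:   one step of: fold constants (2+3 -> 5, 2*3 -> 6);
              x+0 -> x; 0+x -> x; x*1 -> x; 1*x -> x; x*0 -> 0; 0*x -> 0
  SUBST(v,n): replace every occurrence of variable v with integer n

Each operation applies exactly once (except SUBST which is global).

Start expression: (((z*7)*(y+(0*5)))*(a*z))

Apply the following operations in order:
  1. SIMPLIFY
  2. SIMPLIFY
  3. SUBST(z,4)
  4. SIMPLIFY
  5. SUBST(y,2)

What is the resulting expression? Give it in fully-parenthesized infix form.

Answer: ((28*2)*(a*4))

Derivation:
Start: (((z*7)*(y+(0*5)))*(a*z))
Apply SIMPLIFY at LRR (target: (0*5)): (((z*7)*(y+(0*5)))*(a*z)) -> (((z*7)*(y+0))*(a*z))
Apply SIMPLIFY at LR (target: (y+0)): (((z*7)*(y+0))*(a*z)) -> (((z*7)*y)*(a*z))
Apply SUBST(z,4): (((z*7)*y)*(a*z)) -> (((4*7)*y)*(a*4))
Apply SIMPLIFY at LL (target: (4*7)): (((4*7)*y)*(a*4)) -> ((28*y)*(a*4))
Apply SUBST(y,2): ((28*y)*(a*4)) -> ((28*2)*(a*4))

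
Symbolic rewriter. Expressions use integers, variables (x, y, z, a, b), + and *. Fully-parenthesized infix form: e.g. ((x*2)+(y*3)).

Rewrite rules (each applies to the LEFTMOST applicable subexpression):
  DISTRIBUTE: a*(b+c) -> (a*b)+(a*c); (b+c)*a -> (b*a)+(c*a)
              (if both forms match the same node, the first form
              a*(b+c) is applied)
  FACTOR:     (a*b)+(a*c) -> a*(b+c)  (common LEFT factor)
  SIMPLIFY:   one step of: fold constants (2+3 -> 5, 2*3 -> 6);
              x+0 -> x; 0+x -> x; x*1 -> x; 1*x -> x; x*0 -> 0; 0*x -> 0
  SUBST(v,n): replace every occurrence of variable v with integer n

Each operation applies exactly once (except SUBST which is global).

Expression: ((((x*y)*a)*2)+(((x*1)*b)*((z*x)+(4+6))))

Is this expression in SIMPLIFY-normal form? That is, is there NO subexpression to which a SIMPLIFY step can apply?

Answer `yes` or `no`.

Expression: ((((x*y)*a)*2)+(((x*1)*b)*((z*x)+(4+6))))
Scanning for simplifiable subexpressions (pre-order)...
  at root: ((((x*y)*a)*2)+(((x*1)*b)*((z*x)+(4+6)))) (not simplifiable)
  at L: (((x*y)*a)*2) (not simplifiable)
  at LL: ((x*y)*a) (not simplifiable)
  at LLL: (x*y) (not simplifiable)
  at R: (((x*1)*b)*((z*x)+(4+6))) (not simplifiable)
  at RL: ((x*1)*b) (not simplifiable)
  at RLL: (x*1) (SIMPLIFIABLE)
  at RR: ((z*x)+(4+6)) (not simplifiable)
  at RRL: (z*x) (not simplifiable)
  at RRR: (4+6) (SIMPLIFIABLE)
Found simplifiable subexpr at path RLL: (x*1)
One SIMPLIFY step would give: ((((x*y)*a)*2)+((x*b)*((z*x)+(4+6))))
-> NOT in normal form.

Answer: no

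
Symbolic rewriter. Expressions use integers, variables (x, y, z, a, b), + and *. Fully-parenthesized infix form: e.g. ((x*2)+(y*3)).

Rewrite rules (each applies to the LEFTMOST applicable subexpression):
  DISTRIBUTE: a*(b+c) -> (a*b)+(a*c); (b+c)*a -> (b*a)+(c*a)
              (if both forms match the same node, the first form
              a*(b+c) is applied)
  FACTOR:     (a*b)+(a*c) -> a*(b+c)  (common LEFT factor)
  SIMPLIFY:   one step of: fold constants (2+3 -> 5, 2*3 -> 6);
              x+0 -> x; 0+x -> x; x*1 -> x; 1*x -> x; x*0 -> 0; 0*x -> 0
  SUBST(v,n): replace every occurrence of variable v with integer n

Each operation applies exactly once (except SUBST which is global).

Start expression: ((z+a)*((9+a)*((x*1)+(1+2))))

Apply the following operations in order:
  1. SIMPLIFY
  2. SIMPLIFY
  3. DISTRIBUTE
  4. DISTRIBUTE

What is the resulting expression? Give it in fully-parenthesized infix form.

Answer: ((z*(((9+a)*x)+((9+a)*3)))+(a*((9+a)*(x+3))))

Derivation:
Start: ((z+a)*((9+a)*((x*1)+(1+2))))
Apply SIMPLIFY at RRL (target: (x*1)): ((z+a)*((9+a)*((x*1)+(1+2)))) -> ((z+a)*((9+a)*(x+(1+2))))
Apply SIMPLIFY at RRR (target: (1+2)): ((z+a)*((9+a)*(x+(1+2)))) -> ((z+a)*((9+a)*(x+3)))
Apply DISTRIBUTE at root (target: ((z+a)*((9+a)*(x+3)))): ((z+a)*((9+a)*(x+3))) -> ((z*((9+a)*(x+3)))+(a*((9+a)*(x+3))))
Apply DISTRIBUTE at LR (target: ((9+a)*(x+3))): ((z*((9+a)*(x+3)))+(a*((9+a)*(x+3)))) -> ((z*(((9+a)*x)+((9+a)*3)))+(a*((9+a)*(x+3))))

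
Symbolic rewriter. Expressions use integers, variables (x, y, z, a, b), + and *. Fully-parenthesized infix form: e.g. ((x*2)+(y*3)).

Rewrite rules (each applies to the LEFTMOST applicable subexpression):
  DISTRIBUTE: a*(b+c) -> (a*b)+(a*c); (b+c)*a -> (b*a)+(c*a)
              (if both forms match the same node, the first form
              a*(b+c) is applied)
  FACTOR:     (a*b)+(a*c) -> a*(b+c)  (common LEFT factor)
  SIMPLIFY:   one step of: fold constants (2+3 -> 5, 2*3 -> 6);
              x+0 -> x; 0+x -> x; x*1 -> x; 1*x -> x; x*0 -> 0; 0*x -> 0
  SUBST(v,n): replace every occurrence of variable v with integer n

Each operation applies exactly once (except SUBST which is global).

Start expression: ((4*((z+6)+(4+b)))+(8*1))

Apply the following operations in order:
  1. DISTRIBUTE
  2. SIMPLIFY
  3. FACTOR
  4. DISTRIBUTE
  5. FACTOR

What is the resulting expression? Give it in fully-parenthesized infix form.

Answer: ((4*((z+6)+(4+b)))+8)

Derivation:
Start: ((4*((z+6)+(4+b)))+(8*1))
Apply DISTRIBUTE at L (target: (4*((z+6)+(4+b)))): ((4*((z+6)+(4+b)))+(8*1)) -> (((4*(z+6))+(4*(4+b)))+(8*1))
Apply SIMPLIFY at R (target: (8*1)): (((4*(z+6))+(4*(4+b)))+(8*1)) -> (((4*(z+6))+(4*(4+b)))+8)
Apply FACTOR at L (target: ((4*(z+6))+(4*(4+b)))): (((4*(z+6))+(4*(4+b)))+8) -> ((4*((z+6)+(4+b)))+8)
Apply DISTRIBUTE at L (target: (4*((z+6)+(4+b)))): ((4*((z+6)+(4+b)))+8) -> (((4*(z+6))+(4*(4+b)))+8)
Apply FACTOR at L (target: ((4*(z+6))+(4*(4+b)))): (((4*(z+6))+(4*(4+b)))+8) -> ((4*((z+6)+(4+b)))+8)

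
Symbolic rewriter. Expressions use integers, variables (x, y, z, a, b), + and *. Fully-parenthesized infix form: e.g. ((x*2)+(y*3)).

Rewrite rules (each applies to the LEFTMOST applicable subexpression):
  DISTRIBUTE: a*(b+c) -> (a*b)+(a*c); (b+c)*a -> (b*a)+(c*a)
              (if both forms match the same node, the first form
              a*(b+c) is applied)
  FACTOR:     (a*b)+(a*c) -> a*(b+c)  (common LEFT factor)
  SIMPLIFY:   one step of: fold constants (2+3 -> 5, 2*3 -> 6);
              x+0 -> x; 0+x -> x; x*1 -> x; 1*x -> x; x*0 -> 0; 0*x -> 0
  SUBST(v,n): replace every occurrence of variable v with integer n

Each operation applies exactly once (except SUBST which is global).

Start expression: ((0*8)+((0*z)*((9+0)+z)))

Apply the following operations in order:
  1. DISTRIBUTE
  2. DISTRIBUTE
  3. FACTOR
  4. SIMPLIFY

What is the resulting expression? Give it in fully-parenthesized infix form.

Start: ((0*8)+((0*z)*((9+0)+z)))
Apply DISTRIBUTE at R (target: ((0*z)*((9+0)+z))): ((0*8)+((0*z)*((9+0)+z))) -> ((0*8)+(((0*z)*(9+0))+((0*z)*z)))
Apply DISTRIBUTE at RL (target: ((0*z)*(9+0))): ((0*8)+(((0*z)*(9+0))+((0*z)*z))) -> ((0*8)+((((0*z)*9)+((0*z)*0))+((0*z)*z)))
Apply FACTOR at RL (target: (((0*z)*9)+((0*z)*0))): ((0*8)+((((0*z)*9)+((0*z)*0))+((0*z)*z))) -> ((0*8)+(((0*z)*(9+0))+((0*z)*z)))
Apply SIMPLIFY at L (target: (0*8)): ((0*8)+(((0*z)*(9+0))+((0*z)*z))) -> (0+(((0*z)*(9+0))+((0*z)*z)))

Answer: (0+(((0*z)*(9+0))+((0*z)*z)))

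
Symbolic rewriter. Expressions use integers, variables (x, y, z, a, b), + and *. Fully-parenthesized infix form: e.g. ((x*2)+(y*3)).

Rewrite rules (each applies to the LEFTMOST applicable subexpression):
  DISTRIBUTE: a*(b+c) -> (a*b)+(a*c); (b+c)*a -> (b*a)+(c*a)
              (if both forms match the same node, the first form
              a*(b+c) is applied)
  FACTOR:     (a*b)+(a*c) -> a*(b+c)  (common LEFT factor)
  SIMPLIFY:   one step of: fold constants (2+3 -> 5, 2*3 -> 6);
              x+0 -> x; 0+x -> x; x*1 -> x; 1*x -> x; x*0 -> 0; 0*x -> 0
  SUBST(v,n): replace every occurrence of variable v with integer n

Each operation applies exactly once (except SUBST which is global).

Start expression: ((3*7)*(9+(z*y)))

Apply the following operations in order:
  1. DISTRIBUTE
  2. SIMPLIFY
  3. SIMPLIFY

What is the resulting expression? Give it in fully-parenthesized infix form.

Answer: (189+((3*7)*(z*y)))

Derivation:
Start: ((3*7)*(9+(z*y)))
Apply DISTRIBUTE at root (target: ((3*7)*(9+(z*y)))): ((3*7)*(9+(z*y))) -> (((3*7)*9)+((3*7)*(z*y)))
Apply SIMPLIFY at LL (target: (3*7)): (((3*7)*9)+((3*7)*(z*y))) -> ((21*9)+((3*7)*(z*y)))
Apply SIMPLIFY at L (target: (21*9)): ((21*9)+((3*7)*(z*y))) -> (189+((3*7)*(z*y)))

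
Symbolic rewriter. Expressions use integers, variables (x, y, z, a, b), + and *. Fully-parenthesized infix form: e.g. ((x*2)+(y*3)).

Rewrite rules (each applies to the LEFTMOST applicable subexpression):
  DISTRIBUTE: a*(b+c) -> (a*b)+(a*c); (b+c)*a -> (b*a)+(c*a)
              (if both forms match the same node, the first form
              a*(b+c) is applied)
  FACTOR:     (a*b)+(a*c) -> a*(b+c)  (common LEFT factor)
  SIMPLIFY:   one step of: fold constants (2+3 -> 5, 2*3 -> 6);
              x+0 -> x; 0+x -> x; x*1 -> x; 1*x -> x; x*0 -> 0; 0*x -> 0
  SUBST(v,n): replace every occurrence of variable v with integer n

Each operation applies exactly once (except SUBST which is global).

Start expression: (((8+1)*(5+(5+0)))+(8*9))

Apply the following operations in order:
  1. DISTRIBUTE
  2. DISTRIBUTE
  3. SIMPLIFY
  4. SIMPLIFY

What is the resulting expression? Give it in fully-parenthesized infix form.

Answer: (((40+5)+((8+1)*(5+0)))+(8*9))

Derivation:
Start: (((8+1)*(5+(5+0)))+(8*9))
Apply DISTRIBUTE at L (target: ((8+1)*(5+(5+0)))): (((8+1)*(5+(5+0)))+(8*9)) -> ((((8+1)*5)+((8+1)*(5+0)))+(8*9))
Apply DISTRIBUTE at LL (target: ((8+1)*5)): ((((8+1)*5)+((8+1)*(5+0)))+(8*9)) -> ((((8*5)+(1*5))+((8+1)*(5+0)))+(8*9))
Apply SIMPLIFY at LLL (target: (8*5)): ((((8*5)+(1*5))+((8+1)*(5+0)))+(8*9)) -> (((40+(1*5))+((8+1)*(5+0)))+(8*9))
Apply SIMPLIFY at LLR (target: (1*5)): (((40+(1*5))+((8+1)*(5+0)))+(8*9)) -> (((40+5)+((8+1)*(5+0)))+(8*9))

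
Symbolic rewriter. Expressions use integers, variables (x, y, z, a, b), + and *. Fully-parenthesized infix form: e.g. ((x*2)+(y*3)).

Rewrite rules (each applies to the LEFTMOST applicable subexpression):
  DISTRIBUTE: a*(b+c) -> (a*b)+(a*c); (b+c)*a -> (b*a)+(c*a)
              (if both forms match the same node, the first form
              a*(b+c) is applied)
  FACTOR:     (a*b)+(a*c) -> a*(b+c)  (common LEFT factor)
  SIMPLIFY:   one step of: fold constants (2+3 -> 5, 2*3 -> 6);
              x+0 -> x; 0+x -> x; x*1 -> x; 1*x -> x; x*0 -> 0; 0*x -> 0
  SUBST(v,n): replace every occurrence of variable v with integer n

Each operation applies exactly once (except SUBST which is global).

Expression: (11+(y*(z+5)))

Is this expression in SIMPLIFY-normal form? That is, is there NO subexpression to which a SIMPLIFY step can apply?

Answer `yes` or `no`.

Answer: yes

Derivation:
Expression: (11+(y*(z+5)))
Scanning for simplifiable subexpressions (pre-order)...
  at root: (11+(y*(z+5))) (not simplifiable)
  at R: (y*(z+5)) (not simplifiable)
  at RR: (z+5) (not simplifiable)
Result: no simplifiable subexpression found -> normal form.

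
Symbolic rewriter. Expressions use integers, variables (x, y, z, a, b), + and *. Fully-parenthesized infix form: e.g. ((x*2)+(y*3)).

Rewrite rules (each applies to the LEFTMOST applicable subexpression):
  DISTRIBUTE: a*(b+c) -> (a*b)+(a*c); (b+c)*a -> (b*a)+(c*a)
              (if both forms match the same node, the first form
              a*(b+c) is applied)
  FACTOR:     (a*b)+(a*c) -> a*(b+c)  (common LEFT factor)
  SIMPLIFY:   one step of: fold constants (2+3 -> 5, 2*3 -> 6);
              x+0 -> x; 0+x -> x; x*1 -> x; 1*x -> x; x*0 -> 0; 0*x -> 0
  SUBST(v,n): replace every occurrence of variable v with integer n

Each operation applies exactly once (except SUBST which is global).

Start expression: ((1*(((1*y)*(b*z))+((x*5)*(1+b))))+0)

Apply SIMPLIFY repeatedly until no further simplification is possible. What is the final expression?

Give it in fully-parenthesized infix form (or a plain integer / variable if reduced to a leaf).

Start: ((1*(((1*y)*(b*z))+((x*5)*(1+b))))+0)
Step 1: at root: ((1*(((1*y)*(b*z))+((x*5)*(1+b))))+0) -> (1*(((1*y)*(b*z))+((x*5)*(1+b)))); overall: ((1*(((1*y)*(b*z))+((x*5)*(1+b))))+0) -> (1*(((1*y)*(b*z))+((x*5)*(1+b))))
Step 2: at root: (1*(((1*y)*(b*z))+((x*5)*(1+b)))) -> (((1*y)*(b*z))+((x*5)*(1+b))); overall: (1*(((1*y)*(b*z))+((x*5)*(1+b)))) -> (((1*y)*(b*z))+((x*5)*(1+b)))
Step 3: at LL: (1*y) -> y; overall: (((1*y)*(b*z))+((x*5)*(1+b))) -> ((y*(b*z))+((x*5)*(1+b)))
Fixed point: ((y*(b*z))+((x*5)*(1+b)))

Answer: ((y*(b*z))+((x*5)*(1+b)))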